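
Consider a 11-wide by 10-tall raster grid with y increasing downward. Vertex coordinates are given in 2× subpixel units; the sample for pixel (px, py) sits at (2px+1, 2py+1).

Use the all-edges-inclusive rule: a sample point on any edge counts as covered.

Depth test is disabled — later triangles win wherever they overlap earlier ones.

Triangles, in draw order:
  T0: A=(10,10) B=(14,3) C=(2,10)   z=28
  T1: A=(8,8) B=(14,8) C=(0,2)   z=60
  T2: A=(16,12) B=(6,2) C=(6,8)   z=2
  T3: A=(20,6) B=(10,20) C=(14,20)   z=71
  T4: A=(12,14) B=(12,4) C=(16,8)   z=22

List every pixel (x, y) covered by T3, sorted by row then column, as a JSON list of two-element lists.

T0:
  2·area = 56  (B↔C swapped to make it positive)
  edge (10, 10)→(2, 10): d=(-8,0) inclusive
  edge (2, 10)→(14, 3): d=(12,-7) inclusive
  edge (14, 3)→(10, 10): d=(-4,7) inclusive
    (5,2)@(11, 5): e=[40,3,13] → █
    (6,2)@(13, 5): e=[40,17,-1] → ·
    (4,3)@(9, 7): e=[24,13,19] → █
    (6,3)@(13, 7): e=[24,41,-9] → ·
    (2,4)@(5, 9): e=[8,9,39] → █
    (3,4)@(7, 9): e=[8,23,25] → █
    (5,4)@(11, 9): e=[8,51,-3] → ·
    (2,5)@(5, 11): e=[-8,33,31] → ·
    (3,5)@(7, 11): e=[-8,47,17] → ·
    (4,5)@(9, 11): e=[-8,61,3] → ·
  covered (6 px):
    · · · · · · · · · · ·
    · · · · · · · · · · ·
    · · · · · █ · · · · ·
    · · · · █ █ · · · · ·
    · · █ █ █ · · · · · ·
    · · · · · · · · · · ·
    · · · · · · · · · · ·
    · · · · · · · · · · ·
    · · · · · · · · · · ·
    · · · · · · · · · · ·
T1:
  2·area = 36  (B↔C swapped to make it positive)
  edge (8, 8)→(0, 2): d=(-8,-6) inclusive
  edge (0, 2)→(14, 8): d=(14,6) inclusive
  edge (14, 8)→(8, 8): d=(-6,0) inclusive
    (2,2)@(5, 5): e=[6,12,18] → █
    (3,2)@(7, 5): e=[18,0,18] → █  [on edge]
    (4,2)@(9, 5): e=[30,-12,18] → ·
    (2,3)@(5, 7): e=[-10,40,6] → ·
    (3,3)@(7, 7): e=[2,28,6] → █
    (4,3)@(9, 7): e=[14,16,6] → █
    (5,3)@(11, 7): e=[26,4,6] → █
    (6,3)@(13, 7): e=[38,-8,6] → ·
    (3,4)@(7, 9): e=[-14,56,-6] → ·
    (4,4)@(9, 9): e=[-2,44,-6] → ·
    (5,4)@(11, 9): e=[10,32,-6] → ·
    (10,5)@(21, 11): e=[54,0,-18] → ·  [on edge]
  covered (5 px):
    · · · · · · · · · · ·
    · · · · · · · · · · ·
    · · █ █ · · · · · · ·
    · · · █ █ █ · · · · ·
    · · · · · · · · · · ·
    · · · · · · · · · · ·
    · · · · · · · · · · ·
    · · · · · · · · · · ·
    · · · · · · · · · · ·
    · · · · · · · · · · ·
T2:
  2·area = 60  (B↔C swapped to make it positive)
  edge (16, 12)→(6, 8): d=(-10,-4) inclusive
  edge (6, 8)→(6, 2): d=(0,-6) inclusive
  edge (6, 2)→(16, 12): d=(10,10) inclusive
    (2,0)@(5, 1): e=[66,-6,0] → ·  [on edge]
    (3,1)@(7, 3): e=[54,6,0] → █  [on edge]
    (4,1)@(9, 3): e=[62,18,-20] → ·
    (3,2)@(7, 5): e=[34,6,20] → █
    (4,2)@(9, 5): e=[42,18,0] → █  [on edge]
    (5,2)@(11, 5): e=[50,30,-20] → ·
    (3,3)@(7, 7): e=[14,6,40] → █
    (5,3)@(11, 7): e=[30,30,0] → █  [on edge]
    (6,3)@(13, 7): e=[38,42,-20] → ·
    (3,4)@(7, 9): e=[-6,6,60] → ·
    (4,4)@(9, 9): e=[2,18,40] → █
    (6,4)@(13, 9): e=[18,42,0] → █  [on edge]
    (7,5)@(15, 11): e=[6,54,0] → █  [on edge]
    (8,6)@(17, 13): e=[-6,66,0] → ·  [on edge]
    (9,7)@(19, 15): e=[-18,78,0] → ·  [on edge]
    (10,8)@(21, 17): e=[-30,90,0] → ·  [on edge]
  covered (10 px):
    · · · · · · · · · · ·
    · · · █ · · · · · · ·
    · · · █ █ · · · · · ·
    · · · █ █ █ · · · · ·
    · · · · █ █ █ · · · ·
    · · · · · · · █ · · ·
    · · · · · · · · · · ·
    · · · · · · · · · · ·
    · · · · · · · · · · ·
    · · · · · · · · · · ·
T3:
  2·area = 56  (B↔C swapped to make it positive)
  edge (20, 6)→(14, 20): d=(-6,14) inclusive
  edge (14, 20)→(10, 20): d=(-4,0) inclusive
  edge (10, 20)→(20, 6): d=(10,-14) inclusive
    (8,5)@(17, 11): e=[12,36,8] → █
    (9,5)@(19, 11): e=[-16,36,36] → ·
    (7,6)@(15, 13): e=[28,28,0] → █  [on edge]
    (8,6)@(17, 13): e=[0,28,28] → █  [on edge]
    (9,6)@(19, 13): e=[-28,28,56] → ·
    (7,7)@(15, 15): e=[16,20,20] → █
    (8,7)@(17, 15): e=[-12,20,48] → ·
    (6,8)@(13, 17): e=[32,12,12] → █
    (8,8)@(17, 17): e=[-24,12,68] → ·
    (5,9)@(11, 19): e=[48,4,4] → █
    (7,9)@(15, 19): e=[-8,4,60] → ·
  covered (8 px):
    · · · · · · · · · · ·
    · · · · · · · · · · ·
    · · · · · · · · · · ·
    · · · · · · · · · · ·
    · · · · · · · · · · ·
    · · · · · · · · █ · ·
    · · · · · · · █ █ · ·
    · · · · · · · █ · · ·
    · · · · · · █ █ · · ·
    · · · · · █ █ · · · ·
T4:
  2·area = 40
  edge (12, 14)→(12, 4): d=(0,-10) inclusive
  edge (12, 4)→(16, 8): d=(4,4) inclusive
  edge (16, 8)→(12, 14): d=(-4,6) inclusive
    (4,0)@(9, 1): e=[-30,0,70] → ·  [on edge]
    (5,1)@(11, 3): e=[-10,0,50] → ·  [on edge]
    (6,2)@(13, 5): e=[10,0,30] → █  [on edge]
    (7,2)@(15, 5): e=[30,-8,18] → ·
    (6,3)@(13, 7): e=[10,8,22] → █
    (7,3)@(15, 7): e=[30,0,10] → █  [on edge]
    (8,3)@(17, 7): e=[50,-8,-2] → ·
    (6,4)@(13, 9): e=[10,16,14] → █
    (8,4)@(17, 9): e=[50,0,-10] → ·  [on edge]
    (6,5)@(13, 11): e=[10,24,6] → █
    (7,5)@(15, 11): e=[30,16,-6] → ·
    (9,5)@(19, 11): e=[70,0,-30] → ·  [on edge]
    (10,6)@(21, 13): e=[90,0,-50] → ·  [on edge]
  covered (6 px):
    · · · · · · · · · · ·
    · · · · · · · · · · ·
    · · · · · · █ · · · ·
    · · · · · · █ █ · · ·
    · · · · · · █ █ · · ·
    · · · · · · █ · · · ·
    · · · · · · · · · · ·
    · · · · · · · · · · ·
    · · · · · · · · · · ·
    · · · · · · · · · · ·

Result: [[8,5],[7,6],[8,6],[7,7],[6,8],[7,8],[5,9],[6,9]]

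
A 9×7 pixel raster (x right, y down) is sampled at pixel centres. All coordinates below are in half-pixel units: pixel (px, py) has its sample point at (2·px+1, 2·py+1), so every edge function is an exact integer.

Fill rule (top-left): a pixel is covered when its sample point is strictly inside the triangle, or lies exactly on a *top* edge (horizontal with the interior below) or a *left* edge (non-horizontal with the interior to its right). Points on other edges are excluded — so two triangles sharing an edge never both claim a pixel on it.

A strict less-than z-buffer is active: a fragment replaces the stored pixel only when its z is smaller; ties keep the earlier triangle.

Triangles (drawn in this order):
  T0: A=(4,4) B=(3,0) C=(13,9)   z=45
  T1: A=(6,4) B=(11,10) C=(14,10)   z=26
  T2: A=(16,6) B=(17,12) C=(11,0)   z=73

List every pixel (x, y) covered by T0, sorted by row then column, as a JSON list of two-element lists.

T0:
  2·area = 31
  edge (4, 4)→(3, 0): d=(-1,-4) top-left  bias=+0
  edge (3, 0)→(13, 9): d=(10,9) right/bottom  bias=-1
  edge (13, 9)→(4, 4): d=(-9,-5) top-left  bias=+0
    (2,1)@(5, 3): e=[5,12,14] → █
    (3,1)@(7, 3): e=[13,-6,24] → ·
    (2,2)@(5, 5): e=[3,32,-4] → ·
    (3,2)@(7, 5): e=[11,14,6] → █
    (4,2)@(9, 5): e=[19,-4,16] → ·
    (3,3)@(7, 7): e=[9,34,-12] → ·
    (6,4)@(13, 9): e=[31,0,0] → ·  [on edge]
  covered (2 px):
    · · · · · · · · ·
    · · █ · · · · · ·
    · · · █ · · · · ·
    · · · · · · · · ·
    · · · · · · · · ·
    · · · · · · · · ·
    · · · · · · · · ·
T1:
  2·area = 18  (B↔C swapped to make it positive)
  edge (6, 4)→(14, 10): d=(8,6) right/bottom  bias=-1
  edge (14, 10)→(11, 10): d=(-3,0) right/bottom  bias=-1
  edge (11, 10)→(6, 4): d=(-5,-6) top-left  bias=+0
    (3,2)@(7, 5): e=[2,15,1] → █
    (4,2)@(9, 5): e=[-10,15,13] → ·
    (3,3)@(7, 7): e=[18,9,-9] → ·
    (4,3)@(9, 7): e=[6,9,3] → █
    (5,3)@(11, 7): e=[-6,9,15] → ·
    (4,4)@(9, 9): e=[22,3,-7] → ·
    (5,4)@(11, 9): e=[10,3,5] → █
    (6,4)@(13, 9): e=[-2,3,17] → ·
    (5,5)@(11, 11): e=[26,-3,-5] → ·
  covered (3 px):
    · · · · · · · · ·
    · · · · · · · · ·
    · · · █ · · · · ·
    · · · · █ · · · ·
    · · · · · █ · · ·
    · · · · · · · · ·
    · · · · · · · · ·
T2:
  2·area = 24
  edge (16, 6)→(17, 12): d=(1,6) right/bottom  bias=-1
  edge (17, 12)→(11, 0): d=(-6,-12) top-left  bias=+0
  edge (11, 0)→(16, 6): d=(5,6) right/bottom  bias=-1
    (6,1)@(13, 3): e=[15,6,3] → █
    (7,1)@(15, 3): e=[3,30,-9] → ·
    (6,2)@(13, 5): e=[17,-6,13] → ·
    (7,2)@(15, 5): e=[5,18,1] → █
    (8,2)@(17, 5): e=[-7,42,-11] → ·
    (7,3)@(15, 7): e=[7,6,11] → █
    (8,3)@(17, 7): e=[-5,30,-1] → ·
    (7,4)@(15, 9): e=[9,-6,21] → ·
  covered (3 px):
    · · · · · · · · ·
    · · · · · · █ · ·
    · · · · · · · █ ·
    · · · · · · · █ ·
    · · · · · · · · ·
    · · · · · · · · ·
    · · · · · · · · ·

Answer: [[2,1],[3,2]]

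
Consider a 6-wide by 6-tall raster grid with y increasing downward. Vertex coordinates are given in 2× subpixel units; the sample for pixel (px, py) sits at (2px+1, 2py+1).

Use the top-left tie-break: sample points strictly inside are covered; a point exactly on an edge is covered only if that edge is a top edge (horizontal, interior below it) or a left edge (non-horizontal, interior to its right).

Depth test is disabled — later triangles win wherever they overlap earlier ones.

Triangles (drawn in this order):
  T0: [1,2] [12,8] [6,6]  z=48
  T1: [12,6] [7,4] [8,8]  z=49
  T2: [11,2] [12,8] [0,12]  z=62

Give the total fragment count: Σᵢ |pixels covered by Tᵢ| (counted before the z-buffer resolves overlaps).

T0:
  2·area = 14
  edge (1, 2)→(12, 8): d=(11,6) right/bottom  bias=-1
  edge (12, 8)→(6, 6): d=(-6,-2) top-left  bias=+0
  edge (6, 6)→(1, 2): d=(-5,-4) top-left  bias=+0
    (1,2)@(3, 5): e=[21,0,-7] → .  [on edge]
    (2,2)@(5, 5): e=[9,4,1] → X
    (3,2)@(7, 5): e=[-3,8,9] → .
    (2,3)@(5, 7): e=[31,-8,-9] → .
    (4,3)@(9, 7): e=[7,0,7] → X  [on edge]
    (5,3)@(11, 7): e=[-5,4,15] → .
    (4,4)@(9, 9): e=[29,-12,-3] → .
  covered (2 px):
    . . . . . .
    . . . . . .
    . . X . . .
    . . . . X .
    . . . . . .
    . . . . . .
T1:
  2·area = 18  (B↔C swapped to make it positive)
  edge (12, 6)→(8, 8): d=(-4,2) right/bottom  bias=-1
  edge (8, 8)→(7, 4): d=(-1,-4) top-left  bias=+0
  edge (7, 4)→(12, 6): d=(5,2) right/bottom  bias=-1
    (4,2)@(9, 5): e=[10,7,1] → X
    (5,2)@(11, 5): e=[6,15,-3] → .
    (4,3)@(9, 7): e=[2,5,11] → X
    (5,3)@(11, 7): e=[-2,13,7] → .
    (4,4)@(9, 9): e=[-6,3,21] → .
  covered (2 px):
    . . . . . .
    . . . . . .
    . . . . X .
    . . . . X .
    . . . . . .
    . . . . . .
T2:
  2·area = 76
  edge (11, 2)→(12, 8): d=(1,6) right/bottom  bias=-1
  edge (12, 8)→(0, 12): d=(-12,4) right/bottom  bias=-1
  edge (0, 12)→(11, 2): d=(11,-10) top-left  bias=+0
    (5,1)@(11, 3): e=[1,64,11] → X
    (4,2)@(9, 5): e=[15,48,13] → X
    (3,3)@(7, 7): e=[29,32,15] → X
    (2,4)@(5, 9): e=[43,16,17] → X
    (4,4)@(9, 9): e=[19,0,57] → .  [on edge]
    (5,4)@(11, 9): e=[7,-8,77] → .
    (1,5)@(3, 11): e=[57,0,19] → .  [on edge]
    (2,5)@(5, 11): e=[45,-8,39] → .
    (3,5)@(7, 11): e=[33,-16,59] → .
  covered (8 px):
    . . . . . .
    . . . . . X
    . . . . X X
    . . . X X X
    . . X X . .
    . . . . . .

Result: 12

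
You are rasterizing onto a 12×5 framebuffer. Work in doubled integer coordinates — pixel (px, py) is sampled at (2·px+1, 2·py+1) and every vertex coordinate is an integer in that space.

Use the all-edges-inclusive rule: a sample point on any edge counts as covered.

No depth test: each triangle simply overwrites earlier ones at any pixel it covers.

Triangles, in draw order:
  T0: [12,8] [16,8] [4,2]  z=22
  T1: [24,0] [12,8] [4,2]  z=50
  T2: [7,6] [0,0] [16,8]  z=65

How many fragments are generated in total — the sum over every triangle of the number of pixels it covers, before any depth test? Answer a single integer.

T0:
  2·area = 24  (B↔C swapped to make it positive)
  edge (12, 8)→(4, 2): d=(-8,-6) inclusive
  edge (4, 2)→(16, 8): d=(12,6) inclusive
  edge (16, 8)→(12, 8): d=(-4,0) inclusive
    (4,2)@(9, 5): e=[6,6,12] → █
    (5,2)@(11, 5): e=[18,-6,12] → ·
    (4,3)@(9, 7): e=[-10,30,4] → ·
    (5,3)@(11, 7): e=[2,18,4] → █
    (6,3)@(13, 7): e=[14,6,4] → █
    (7,3)@(15, 7): e=[26,-6,4] → ·
    (5,4)@(11, 9): e=[-14,42,-4] → ·
    (6,4)@(13, 9): e=[-2,30,-4] → ·
  covered (3 px):
    · · · · · · · · · · · ·
    · · · · · · · · · · · ·
    · · · · █ · · · · · · ·
    · · · · · █ █ · · · · ·
    · · · · · · · · · · · ·
T1:
  2·area = 136
  edge (24, 0)→(12, 8): d=(-12,8) inclusive
  edge (12, 8)→(4, 2): d=(-8,-6) inclusive
  edge (4, 2)→(24, 0): d=(20,-2) inclusive
    (7,0)@(15, 1): e=[60,74,2] → █
    (8,0)@(17, 1): e=[44,86,6] → █
    (9,0)@(19, 1): e=[28,98,10] → █
    (10,0)@(21, 1): e=[12,110,14] → █
    (11,0)@(23, 1): e=[-4,122,18] → ·
    (3,1)@(7, 3): e=[100,10,26] → █
    (4,1)@(9, 3): e=[84,22,30] → █
    (5,1)@(11, 3): e=[68,34,34] → █
    (6,1)@(13, 3): e=[52,46,38] → █
    (10,1)@(21, 3): e=[-12,94,54] → ·
    (3,2)@(7, 5): e=[76,-6,66] → ·
    (4,2)@(9, 5): e=[60,6,70] → █
  covered (17 px):
    · · · · · · · █ █ █ █ ·
    · · · █ █ █ █ █ █ █ · ·
    · · · · █ █ █ █ · · · ·
    · · · · · █ █ · · · · ·
    · · · · · · · · · · · ·
T2:
  2·area = 40
  edge (7, 6)→(0, 0): d=(-7,-6) inclusive
  edge (0, 0)→(16, 8): d=(16,8) inclusive
  edge (16, 8)→(7, 6): d=(-9,-2) inclusive
    (2,1)@(5, 3): e=[9,8,23] → █
    (3,1)@(7, 3): e=[21,-8,27] → ·
    (2,2)@(5, 5): e=[-5,40,5] → ·
    (3,2)@(7, 5): e=[7,24,9] → █
    (4,2)@(9, 5): e=[19,8,13] → █
    (5,2)@(11, 5): e=[31,-8,17] → ·
    (3,3)@(7, 7): e=[-7,56,-9] → ·
    (4,3)@(9, 7): e=[5,40,-5] → ·
    (6,3)@(13, 7): e=[29,8,3] → █
    (7,3)@(15, 7): e=[41,-8,7] → ·
    (6,4)@(13, 9): e=[15,40,-15] → ·
  covered (4 px):
    · · · · · · · · · · · ·
    · · █ · · · · · · · · ·
    · · · █ █ · · · · · · ·
    · · · · · · █ · · · · ·
    · · · · · · · · · · · ·

Final: 24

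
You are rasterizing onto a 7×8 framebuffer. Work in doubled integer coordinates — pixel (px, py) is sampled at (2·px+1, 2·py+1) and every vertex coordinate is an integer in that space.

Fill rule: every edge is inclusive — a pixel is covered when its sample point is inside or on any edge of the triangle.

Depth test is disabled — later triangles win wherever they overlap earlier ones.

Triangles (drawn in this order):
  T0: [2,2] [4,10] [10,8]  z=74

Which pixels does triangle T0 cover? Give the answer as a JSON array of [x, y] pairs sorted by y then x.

T0:
  2·area = 52  (B↔C swapped to make it positive)
  edge (2, 2)→(10, 8): d=(8,6) inclusive
  edge (10, 8)→(4, 10): d=(-6,2) inclusive
  edge (4, 10)→(2, 2): d=(-2,-8) inclusive
    (1,1)@(3, 3): e=[2,44,6] → █
    (2,1)@(5, 3): e=[-10,40,22] → ·
    (1,2)@(3, 5): e=[18,32,2] → █
    (2,2)@(5, 5): e=[6,28,18] → █
    (3,2)@(7, 5): e=[-6,24,34] → ·
    (1,3)@(3, 7): e=[34,20,-2] → ·
    (2,3)@(5, 7): e=[22,16,14] → █
    (3,3)@(7, 7): e=[10,12,30] → █
    (4,3)@(9, 7): e=[-2,8,46] → ·
    (6,3)@(13, 7): e=[-26,0,78] → ·  [on edge]
    (2,4)@(5, 9): e=[38,4,10] → █
    (3,4)@(7, 9): e=[26,0,26] → █  [on edge]
    (0,5)@(1, 11): e=[78,0,-26] → ·  [on edge]
  covered (7 px):
    · · · · · · ·
    · █ · · · · ·
    · █ █ · · · ·
    · · █ █ · · ·
    · · █ █ · · ·
    · · · · · · ·
    · · · · · · ·
    · · · · · · ·

Answer: [[1,1],[1,2],[2,2],[2,3],[3,3],[2,4],[3,4]]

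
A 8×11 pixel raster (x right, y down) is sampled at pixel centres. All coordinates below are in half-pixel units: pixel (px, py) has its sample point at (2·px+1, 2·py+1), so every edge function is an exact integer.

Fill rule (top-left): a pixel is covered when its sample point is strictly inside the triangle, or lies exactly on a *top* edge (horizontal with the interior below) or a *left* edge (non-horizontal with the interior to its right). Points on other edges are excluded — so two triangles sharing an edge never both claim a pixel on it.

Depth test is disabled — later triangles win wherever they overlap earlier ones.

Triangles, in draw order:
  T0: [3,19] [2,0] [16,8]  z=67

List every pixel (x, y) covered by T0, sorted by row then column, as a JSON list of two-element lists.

T0:
  2·area = 258
  edge (3, 19)→(2, 0): d=(-1,-19) top-left  bias=+0
  edge (2, 0)→(16, 8): d=(14,8) right/bottom  bias=-1
  edge (16, 8)→(3, 19): d=(-13,11) right/bottom  bias=-1
    (1,0)@(3, 1): e=[18,6,234] → X
    (2,0)@(5, 1): e=[56,-10,212] → .
    (1,1)@(3, 3): e=[16,34,208] → X
    (2,1)@(5, 3): e=[54,18,186] → X
    (3,1)@(7, 3): e=[92,2,164] → X
    (4,1)@(9, 3): e=[130,-14,142] → .
    (1,2)@(3, 5): e=[14,62,182] → X
    (4,2)@(9, 5): e=[128,14,116] → X
    (5,2)@(11, 5): e=[166,-2,94] → .
    (1,3)@(3, 7): e=[12,90,156] → X
    (5,3)@(11, 7): e=[164,26,68] → X
    (6,3)@(13, 7): e=[202,10,46] → X
    (1,9)@(3, 19): e=[0,258,0] → .  [on edge]
  covered (34 px):
    . X . . . . . .
    . X X X . . . .
    . X X X X . . .
    . X X X X X X .
    . X X X X X X .
    . X X X X X . .
    . X X X X . . .
    . X X X . . . .
    . X X . . . . .
    . . . . . . . .
    . . . . . . . .

Final: [[1,0],[1,1],[2,1],[3,1],[1,2],[2,2],[3,2],[4,2],[1,3],[2,3],[3,3],[4,3],[5,3],[6,3],[1,4],[2,4],[3,4],[4,4],[5,4],[6,4],[1,5],[2,5],[3,5],[4,5],[5,5],[1,6],[2,6],[3,6],[4,6],[1,7],[2,7],[3,7],[1,8],[2,8]]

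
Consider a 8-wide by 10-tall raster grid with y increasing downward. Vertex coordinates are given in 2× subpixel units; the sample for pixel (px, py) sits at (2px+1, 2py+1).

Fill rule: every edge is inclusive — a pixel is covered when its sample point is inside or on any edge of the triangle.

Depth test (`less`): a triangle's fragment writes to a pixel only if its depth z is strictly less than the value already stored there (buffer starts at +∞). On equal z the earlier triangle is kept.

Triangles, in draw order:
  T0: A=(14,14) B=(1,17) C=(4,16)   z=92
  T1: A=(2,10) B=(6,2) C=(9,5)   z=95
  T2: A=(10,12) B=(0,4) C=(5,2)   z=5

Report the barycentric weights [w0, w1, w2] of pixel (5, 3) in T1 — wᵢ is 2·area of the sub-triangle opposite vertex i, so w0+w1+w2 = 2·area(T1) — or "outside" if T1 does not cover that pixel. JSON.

T0:
  2·area = 4
  edge (14, 14)→(1, 17): d=(-13,3) inclusive
  edge (1, 17)→(4, 16): d=(3,-1) inclusive
  edge (4, 16)→(14, 14): d=(10,-2) inclusive
    (6,6)@(13, 13): e=[16,0,-12] → ·  [on edge]
    (3,7)@(7, 15): e=[8,0,-4] → ·  [on edge]
    (4,7)@(9, 15): e=[2,2,0] → █  [on edge]
    (5,7)@(11, 15): e=[-4,4,4] → ·
    (0,8)@(1, 17): e=[0,0,4] → █  [on edge]
    (1,8)@(3, 17): e=[-6,2,8] → ·
    (4,8)@(9, 17): e=[-24,8,20] → ·
    (0,9)@(1, 19): e=[-26,6,24] → ·
  covered (2 px):
    · · · · · · · ·
    · · · · · · · ·
    · · · · · · · ·
    · · · · · · · ·
    · · · · · · · ·
    · · · · · · · ·
    · · · · · · · ·
    · · · · █ · · ·
    █ · · · · · · ·
    · · · · · · · ·
T1:
  2·area = 36
  edge (2, 10)→(6, 2): d=(4,-8) inclusive
  edge (6, 2)→(9, 5): d=(3,3) inclusive
  edge (9, 5)→(2, 10): d=(-7,5) inclusive
    (2,0)@(5, 1): e=[-12,0,48] → ·  [on edge]
    (3,1)@(7, 3): e=[12,0,24] → █  [on edge]
    (4,1)@(9, 3): e=[28,-6,14] → ·
    (2,2)@(5, 5): e=[4,12,20] → █
    (4,2)@(9, 5): e=[36,0,0] → █  [on edge]
    (5,2)@(11, 5): e=[52,-6,-10] → ·
    (2,3)@(5, 7): e=[12,18,6] → █
    (3,3)@(7, 7): e=[28,12,-4] → ·
    (4,3)@(9, 7): e=[44,6,-14] → ·
    (5,3)@(11, 7): e=[60,0,-24] → ·  [on edge]
    (1,4)@(3, 9): e=[4,30,2] → █
    (2,4)@(5, 9): e=[20,24,-8] → ·
    (6,4)@(13, 9): e=[84,0,-48] → ·  [on edge]
    (7,5)@(15, 11): e=[108,0,-72] → ·  [on edge]
  covered (6 px):
    · · · · · · · ·
    · · · █ · · · ·
    · · █ █ █ · · ·
    · · █ · · · · ·
    · █ · · · · · ·
    · · · · · · · ·
    · · · · · · · ·
    · · · · · · · ·
    · · · · · · · ·
    · · · · · · · ·
T2:
  2·area = 60
  edge (10, 12)→(0, 4): d=(-10,-8) inclusive
  edge (0, 4)→(5, 2): d=(5,-2) inclusive
  edge (5, 2)→(10, 12): d=(5,10) inclusive
    (1,1)@(3, 3): e=[34,1,25] → █
    (2,1)@(5, 3): e=[50,5,5] → █
    (3,1)@(7, 3): e=[66,9,-15] → ·
    (1,2)@(3, 5): e=[14,11,35] → █
    (3,2)@(7, 5): e=[46,19,-5] → ·
    (1,3)@(3, 7): e=[-6,21,45] → ·
    (2,3)@(5, 7): e=[10,25,25] → █
    (3,3)@(7, 7): e=[26,29,5] → █
    (4,3)@(9, 7): e=[42,33,-15] → ·
    (2,4)@(5, 9): e=[-10,35,35] → ·
    (3,4)@(7, 9): e=[6,39,15] → █
    (4,4)@(9, 9): e=[22,43,-5] → ·
  covered (8 px):
    · · · · · · · ·
    · █ █ · · · · ·
    · █ █ · · · · ·
    · · █ █ · · · ·
    · · · █ · · · ·
    · · · · █ · · ·
    · · · · · · · ·
    · · · · · · · ·
    · · · · · · · ·
    · · · · · · · ·

Result: "outside"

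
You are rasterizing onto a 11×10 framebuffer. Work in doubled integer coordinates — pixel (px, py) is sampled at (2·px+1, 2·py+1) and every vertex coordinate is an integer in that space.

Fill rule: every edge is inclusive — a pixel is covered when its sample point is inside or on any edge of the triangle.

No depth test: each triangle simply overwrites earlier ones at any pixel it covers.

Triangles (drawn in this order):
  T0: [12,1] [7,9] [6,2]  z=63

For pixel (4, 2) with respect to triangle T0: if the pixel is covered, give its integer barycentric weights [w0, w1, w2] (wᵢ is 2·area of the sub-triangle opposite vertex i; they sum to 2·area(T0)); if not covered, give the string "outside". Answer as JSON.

T0:
  2·area = 43
  edge (12, 1)→(7, 9): d=(-5,8) inclusive
  edge (7, 9)→(6, 2): d=(-1,-7) inclusive
  edge (6, 2)→(12, 1): d=(6,-1) inclusive
    (3,1)@(7, 3): e=[30,6,7] → X
    (4,1)@(9, 3): e=[14,20,9] → X
    (5,1)@(11, 3): e=[-2,34,11] → .
    (3,2)@(7, 5): e=[20,4,19] → X
    (5,2)@(11, 5): e=[-12,32,23] → .
    (3,3)@(7, 7): e=[10,2,31] → X
    (4,3)@(9, 7): e=[-6,16,33] → .
    (3,4)@(7, 9): e=[0,0,43] → X  [on edge]
    (4,4)@(9, 9): e=[-16,14,45] → .
    (3,5)@(7, 11): e=[-10,-2,55] → .
  covered (6 px):
    . . . . . . . . . . .
    . . . X X . . . . . .
    . . . X X . . . . . .
    . . . X . . . . . . .
    . . . X . . . . . . .
    . . . . . . . . . . .
    . . . . . . . . . . .
    . . . . . . . . . . .
    . . . . . . . . . . .
    . . . . . . . . . . .

Final: [18,21,4]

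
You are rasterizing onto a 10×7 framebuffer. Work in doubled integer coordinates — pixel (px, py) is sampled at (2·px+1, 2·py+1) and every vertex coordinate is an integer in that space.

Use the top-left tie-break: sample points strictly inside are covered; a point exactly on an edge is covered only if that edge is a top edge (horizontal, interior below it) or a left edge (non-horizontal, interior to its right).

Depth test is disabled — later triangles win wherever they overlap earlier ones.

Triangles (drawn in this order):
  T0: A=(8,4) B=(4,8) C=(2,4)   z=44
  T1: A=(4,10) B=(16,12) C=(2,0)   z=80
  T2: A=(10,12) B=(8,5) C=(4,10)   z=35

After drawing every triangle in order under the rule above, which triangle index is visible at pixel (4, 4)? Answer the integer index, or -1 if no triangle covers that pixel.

T0:
  2·area = 24
  edge (8, 4)→(4, 8): d=(-4,4) right/bottom  bias=-1
  edge (4, 8)→(2, 4): d=(-2,-4) top-left  bias=+0
  edge (2, 4)→(8, 4): d=(6,0) top-left  bias=+0
    (5,0)@(11, 1): e=[0,42,-18] → ·  [on edge]
    (4,1)@(9, 3): e=[0,30,-6] → ·  [on edge]
    (1,2)@(3, 5): e=[16,2,6] → #
    (2,2)@(5, 5): e=[8,10,6] → #
    (3,2)@(7, 5): e=[0,18,6] → ·  [on edge]
    (1,3)@(3, 7): e=[8,-2,18] → ·
    (2,3)@(5, 7): e=[0,6,18] → ·  [on edge]
    (1,4)@(3, 9): e=[0,-6,30] → ·  [on edge]
    (0,5)@(1, 11): e=[0,-18,42] → ·  [on edge]
  covered (2 px):
    · · · · · · · · · ·
    · · · · · · · · · ·
    · # # · · · · · · ·
    · · · · · · · · · ·
    · · · · · · · · · ·
    · · · · · · · · · ·
    · · · · · · · · · ·
T1:
  2·area = 116  (B↔C swapped to make it positive)
  edge (4, 10)→(2, 0): d=(-2,-10) top-left  bias=+0
  edge (2, 0)→(16, 12): d=(14,12) right/bottom  bias=-1
  edge (16, 12)→(4, 10): d=(-12,-2) top-left  bias=+0
    (1,0)@(3, 1): e=[8,2,106] → #
    (2,0)@(5, 1): e=[28,-22,110] → ·
    (1,1)@(3, 3): e=[4,30,82] → #
    (2,1)@(5, 3): e=[24,6,86] → #
    (3,1)@(7, 3): e=[44,-18,90] → ·
    (1,2)@(3, 5): e=[0,58,58] → #  [on edge]
    (3,2)@(7, 5): e=[40,10,66] → #
    (4,2)@(9, 5): e=[60,-14,70] → ·
    (1,3)@(3, 7): e=[-4,86,34] → ·
    (2,3)@(5, 7): e=[16,62,38] → #
    (4,3)@(9, 7): e=[56,14,46] → #
    (5,3)@(11, 7): e=[76,-10,50] → ·
  covered (15 px):
    · # · · · · · · · ·
    · # # · · · · · · ·
    · # # # · · · · · ·
    · · # # # · · · · ·
    · · # # # # · · · ·
    · · · · · # # · · ·
    · · · · · · · · · ·
T2:
  2·area = 38  (B↔C swapped to make it positive)
  edge (10, 12)→(4, 10): d=(-6,-2) top-left  bias=+0
  edge (4, 10)→(8, 5): d=(4,-5) top-left  bias=+0
  edge (8, 5)→(10, 12): d=(2,7) right/bottom  bias=-1
    (3,3)@(7, 7): e=[24,3,11] → #
    (4,3)@(9, 7): e=[28,13,-3] → ·
    (0,4)@(1, 9): e=[0,-19,57] → ·  [on edge]
    (2,4)@(5, 9): e=[8,1,29] → #
    (4,4)@(9, 9): e=[16,21,1] → #
    (5,4)@(11, 9): e=[20,31,-13] → ·
    (2,5)@(5, 11): e=[-4,9,33] → ·
    (3,5)@(7, 11): e=[0,19,19] → #  [on edge]
    (5,5)@(11, 11): e=[8,39,-9] → ·
    (3,6)@(7, 13): e=[-12,27,23] → ·
    (4,6)@(9, 13): e=[-8,37,9] → ·
    (6,6)@(13, 13): e=[0,57,-19] → ·  [on edge]
  covered (6 px):
    · · · · · · · · · ·
    · · · · · · · · · ·
    · · · · · · · · · ·
    · · · # · · · · · ·
    · · # # # · · · · ·
    · · · # # · · · · ·
    · · · · · · · · · ·

Z-buffer (winner per pixel, '.' = empty):
  . 1 . . . . . . . .
  . 1 1 . . . . . . .
  . 1 1 1 . . . . . .
  . . 1 2 1 . . . . .
  . . 2 2 2 1 . . . .
  . . . 2 2 1 1 . . .
  . . . . . . . . . .

Answer: 2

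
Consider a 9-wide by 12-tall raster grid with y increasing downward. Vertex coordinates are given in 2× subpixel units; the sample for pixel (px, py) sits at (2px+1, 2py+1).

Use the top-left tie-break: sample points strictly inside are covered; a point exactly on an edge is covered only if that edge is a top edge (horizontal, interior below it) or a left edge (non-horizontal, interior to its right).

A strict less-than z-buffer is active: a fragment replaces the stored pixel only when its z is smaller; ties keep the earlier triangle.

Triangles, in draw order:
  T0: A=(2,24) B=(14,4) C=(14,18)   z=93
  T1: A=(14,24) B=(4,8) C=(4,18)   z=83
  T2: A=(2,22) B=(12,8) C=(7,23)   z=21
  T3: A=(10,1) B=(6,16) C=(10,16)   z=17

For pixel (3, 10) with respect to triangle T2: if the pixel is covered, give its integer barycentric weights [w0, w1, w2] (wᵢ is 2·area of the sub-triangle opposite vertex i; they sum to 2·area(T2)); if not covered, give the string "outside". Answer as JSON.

T0:
  2·area = 168
  edge (2, 24)→(14, 4): d=(12,-20) top-left  bias=+0
  edge (14, 4)→(14, 18): d=(0,14) right/bottom  bias=-1
  edge (14, 18)→(2, 24): d=(-12,6) right/bottom  bias=-1
    (6,3)@(13, 7): e=[16,14,138] → #
    (7,3)@(15, 7): e=[56,-14,126] → ·
    (5,4)@(11, 9): e=[0,42,126] → #  [on edge]
    (7,4)@(15, 9): e=[80,-14,102] → ·
    (5,5)@(11, 11): e=[24,42,102] → #
    (7,5)@(15, 11): e=[104,-14,78] → ·
    (4,6)@(9, 13): e=[8,70,90] → #
    (7,6)@(15, 13): e=[128,-14,54] → ·
    (4,7)@(9, 15): e=[32,70,66] → #
    (7,7)@(15, 15): e=[152,-14,30] → ·
    (3,8)@(7, 17): e=[16,98,54] → #
    (7,8)@(15, 17): e=[176,-14,6] → ·
    (2,9)@(5, 19): e=[0,126,42] → #  [on edge]
  covered (22 px):
    · · · · · · · · ·
    · · · · · · · · ·
    · · · · · · · · ·
    · · · · · · # · ·
    · · · · · # # · ·
    · · · · · # # · ·
    · · · · # # # · ·
    · · · · # # # · ·
    · · · # # # # · ·
    · · # # # # · · ·
    · · # # · · · · ·
    · # · · · · · · ·
T1:
  2·area = 100  (B↔C swapped to make it positive)
  edge (14, 24)→(4, 18): d=(-10,-6) top-left  bias=+0
  edge (4, 18)→(4, 8): d=(0,-10) top-left  bias=+0
  edge (4, 8)→(14, 24): d=(10,16) right/bottom  bias=-1
    (2,5)@(5, 11): e=[76,10,14] → #
    (3,5)@(7, 11): e=[88,30,-18] → ·
    (2,6)@(5, 13): e=[56,10,34] → #
    (3,6)@(7, 13): e=[68,30,2] → #
    (4,6)@(9, 13): e=[80,50,-30] → ·
    (2,7)@(5, 15): e=[36,10,54] → #
    (4,7)@(9, 15): e=[60,50,-10] → ·
    (2,8)@(5, 17): e=[16,10,74] → #
    (4,8)@(9, 17): e=[40,50,10] → #
    (5,8)@(11, 17): e=[52,70,-22] → ·
    (2,9)@(5, 19): e=[-4,10,94] → ·
    (3,9)@(7, 19): e=[8,30,62] → #
    (4,10)@(9, 21): e=[0,50,50] → #  [on edge]
  covered (13 px):
    · · · · · · · · ·
    · · · · · · · · ·
    · · · · · · · · ·
    · · · · · · · · ·
    · · · · · · · · ·
    · · # · · · · · ·
    · · # # · · · · ·
    · · # # · · · · ·
    · · # # # · · · ·
    · · · # # · · · ·
    · · · · # # · · ·
    · · · · · · # · ·
T2:
  2·area = 80
  edge (2, 22)→(12, 8): d=(10,-14) top-left  bias=+0
  edge (12, 8)→(7, 23): d=(-5,15) right/bottom  bias=-1
  edge (7, 23)→(2, 22): d=(-5,-1) top-left  bias=+0
    (8,0)@(17, 1): e=[0,-40,120] → ·  [on edge]
    (6,2)@(13, 5): e=[-16,0,96] → ·  [on edge]
    (5,5)@(11, 11): e=[16,0,64] → ·  [on edge]
    (4,6)@(9, 13): e=[8,20,52] → #
    (5,6)@(11, 13): e=[36,-10,54] → ·
    (3,7)@(7, 15): e=[0,40,40] → #  [on edge]
    (5,7)@(11, 15): e=[56,-20,44] → ·
    (3,8)@(7, 17): e=[20,30,30] → #
    (4,8)@(9, 17): e=[48,0,32] → ·  [on edge]
    (2,9)@(5, 19): e=[12,50,18] → #
    (4,9)@(9, 19): e=[68,-10,22] → ·
    (1,10)@(3, 21): e=[4,70,6] → #
    (3,11)@(7, 23): e=[80,0,0] → ·  [on edge]
  covered (9 px):
    · · · · · · · · ·
    · · · · · · · · ·
    · · · · · · · · ·
    · · · · · · · · ·
    · · · · · · · · ·
    · · · · · · · · ·
    · · · · # · · · ·
    · · · # # · · · ·
    · · · # · · · · ·
    · · # # · · · · ·
    · # # # · · · · ·
    · · · · · · · · ·
T3:
  2·area = 60  (B↔C swapped to make it positive)
  edge (10, 1)→(10, 16): d=(0,15) right/bottom  bias=-1
  edge (10, 16)→(6, 16): d=(-4,0) right/bottom  bias=-1
  edge (6, 16)→(10, 1): d=(4,-15) top-left  bias=+0
    (4,2)@(9, 5): e=[15,44,1] → #
    (5,2)@(11, 5): e=[-15,44,31] → ·
    (4,3)@(9, 7): e=[15,36,9] → #
    (5,3)@(11, 7): e=[-15,36,39] → ·
    (4,4)@(9, 9): e=[15,28,17] → #
    (5,4)@(11, 9): e=[-15,28,47] → ·
    (4,5)@(9, 11): e=[15,20,25] → #
    (5,5)@(11, 11): e=[-15,20,55] → ·
    (3,6)@(7, 13): e=[45,12,3] → #
    (5,6)@(11, 13): e=[-15,12,63] → ·
    (3,7)@(7, 15): e=[45,4,11] → #
    (5,7)@(11, 15): e=[-15,4,71] → ·
  covered (8 px):
    · · · · · · · · ·
    · · · · · · · · ·
    · · · · # · · · ·
    · · · · # · · · ·
    · · · · # · · · ·
    · · · · # · · · ·
    · · · # # · · · ·
    · · · # # · · · ·
    · · · · · · · · ·
    · · · · · · · · ·
    · · · · · · · · ·
    · · · · · · · · ·

Answer: [10,10,60]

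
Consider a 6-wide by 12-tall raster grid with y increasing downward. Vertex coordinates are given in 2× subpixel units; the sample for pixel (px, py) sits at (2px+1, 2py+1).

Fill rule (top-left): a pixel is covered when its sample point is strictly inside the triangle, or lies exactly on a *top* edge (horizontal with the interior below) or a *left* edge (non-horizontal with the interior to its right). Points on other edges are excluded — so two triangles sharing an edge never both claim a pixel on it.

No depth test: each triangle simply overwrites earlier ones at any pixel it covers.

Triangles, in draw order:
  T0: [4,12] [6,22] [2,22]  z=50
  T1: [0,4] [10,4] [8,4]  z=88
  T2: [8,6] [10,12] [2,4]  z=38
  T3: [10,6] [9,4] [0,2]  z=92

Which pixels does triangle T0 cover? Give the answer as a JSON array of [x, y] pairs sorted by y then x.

T0:
  2·area = 40
  edge (4, 12)→(6, 22): d=(2,10) right/bottom  bias=-1
  edge (6, 22)→(2, 22): d=(-4,0) right/bottom  bias=-1
  edge (2, 22)→(4, 12): d=(2,-10) top-left  bias=+0
    (1,3)@(3, 7): e=[0,60,-20] → ·  [on edge]
    (2,3)@(5, 7): e=[-20,60,0] → ·  [on edge]
    (1,8)@(3, 17): e=[20,20,0] → #  [on edge]
    (2,8)@(5, 17): e=[0,20,20] → ·  [on edge]
    (1,9)@(3, 19): e=[24,12,4] → #
    (2,9)@(5, 19): e=[4,12,24] → #
    (3,9)@(7, 19): e=[-16,12,44] → ·
    (1,10)@(3, 21): e=[28,4,8] → #
    (3,10)@(7, 21): e=[-12,4,48] → ·
    (1,11)@(3, 23): e=[32,-4,12] → ·
    (2,11)@(5, 23): e=[12,-4,32] → ·
  covered (5 px):
    · · · · · ·
    · · · · · ·
    · · · · · ·
    · · · · · ·
    · · · · · ·
    · · · · · ·
    · · · · · ·
    · · · · · ·
    · # · · · ·
    · # # · · ·
    · # # · · ·
    · · · · · ·
T1:
  degenerate (2·area = 0) — covers nothing
T2:
  2·area = 32
  edge (8, 6)→(10, 12): d=(2,6) right/bottom  bias=-1
  edge (10, 12)→(2, 4): d=(-8,-8) top-left  bias=+0
  edge (2, 4)→(8, 6): d=(6,2) right/bottom  bias=-1
    (0,1)@(1, 3): e=[36,0,-4] → ·  [on edge]
    (3,1)@(7, 3): e=[0,48,-16] → ·  [on edge]
    (1,2)@(3, 5): e=[28,0,4] → #  [on edge]
    (2,2)@(5, 5): e=[16,16,0] → ·  [on edge]
    (1,3)@(3, 7): e=[32,-16,16] → ·
    (2,3)@(5, 7): e=[20,0,12] → #  [on edge]
    (3,3)@(7, 7): e=[8,16,8] → #
    (4,3)@(9, 7): e=[-4,32,4] → ·
    (5,3)@(11, 7): e=[-16,48,0] → ·  [on edge]
    (2,4)@(5, 9): e=[24,-16,24] → ·
    (3,4)@(7, 9): e=[12,0,20] → #  [on edge]
    (4,4)@(9, 9): e=[0,16,16] → ·  [on edge]
    (4,5)@(9, 11): e=[4,0,28] → #  [on edge]
    (5,6)@(11, 13): e=[-4,0,36] → ·  [on edge]
    (5,7)@(11, 15): e=[0,-16,48] → ·  [on edge]
  covered (5 px):
    · · · · · ·
    · · · · · ·
    · # · · · ·
    · · # # · ·
    · · · # · ·
    · · · · # ·
    · · · · · ·
    · · · · · ·
    · · · · · ·
    · · · · · ·
    · · · · · ·
    · · · · · ·
T3:
  2·area = 16  (B↔C swapped to make it positive)
  edge (10, 6)→(0, 2): d=(-10,-4) top-left  bias=+0
  edge (0, 2)→(9, 4): d=(9,2) right/bottom  bias=-1
  edge (9, 4)→(10, 6): d=(1,2) right/bottom  bias=-1
    (1,1)@(3, 3): e=[2,3,11] → #
    (2,1)@(5, 3): e=[10,-1,7] → ·
    (1,2)@(3, 5): e=[-18,21,13] → ·
    (4,2)@(9, 5): e=[6,9,1] → #
    (5,2)@(11, 5): e=[14,5,-3] → ·
    (4,3)@(9, 7): e=[-14,27,3] → ·
  covered (2 px):
    · · · · · ·
    · # · · · ·
    · · · · # ·
    · · · · · ·
    · · · · · ·
    · · · · · ·
    · · · · · ·
    · · · · · ·
    · · · · · ·
    · · · · · ·
    · · · · · ·
    · · · · · ·

Final: [[1,8],[1,9],[2,9],[1,10],[2,10]]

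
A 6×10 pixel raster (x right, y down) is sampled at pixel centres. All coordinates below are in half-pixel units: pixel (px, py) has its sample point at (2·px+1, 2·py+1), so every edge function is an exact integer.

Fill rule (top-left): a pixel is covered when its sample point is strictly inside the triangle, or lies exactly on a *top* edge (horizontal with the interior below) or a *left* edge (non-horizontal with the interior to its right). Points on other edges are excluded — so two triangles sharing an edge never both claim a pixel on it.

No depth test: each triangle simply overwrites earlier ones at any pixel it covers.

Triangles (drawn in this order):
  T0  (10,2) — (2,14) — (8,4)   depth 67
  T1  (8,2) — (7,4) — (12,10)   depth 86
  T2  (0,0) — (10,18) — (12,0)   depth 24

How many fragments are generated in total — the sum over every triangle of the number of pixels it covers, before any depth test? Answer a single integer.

T0:
  2·area = 8
  edge (10, 2)→(2, 14): d=(-8,12) right/bottom  bias=-1
  edge (2, 14)→(8, 4): d=(6,-10) top-left  bias=+0
  edge (8, 4)→(10, 2): d=(2,-2) top-left  bias=+0
    (5,0)@(11, 1): e=[-4,12,0] → ·  [on edge]
    (4,1)@(9, 3): e=[4,4,0] → █  [on edge]
    (5,1)@(11, 3): e=[-20,24,4] → ·
    (3,2)@(7, 5): e=[12,-4,0] → ·  [on edge]
    (4,2)@(9, 5): e=[-12,16,4] → ·
    (2,3)@(5, 7): e=[20,-12,0] → ·  [on edge]
    (1,4)@(3, 9): e=[28,-20,0] → ·  [on edge]
    (2,4)@(5, 9): e=[4,0,4] → █  [on edge]
    (3,4)@(7, 9): e=[-20,20,8] → ·
    (0,5)@(1, 11): e=[36,-28,0] → ·  [on edge]
    (2,5)@(5, 11): e=[-12,12,8] → ·
  covered (2 px):
    · · · · · ·
    · · · · █ ·
    · · · · · ·
    · · · · · ·
    · · █ · · ·
    · · · · · ·
    · · · · · ·
    · · · · · ·
    · · · · · ·
    · · · · · ·
T1:
  2·area = 16  (B↔C swapped to make it positive)
  edge (8, 2)→(12, 10): d=(4,8) right/bottom  bias=-1
  edge (12, 10)→(7, 4): d=(-5,-6) top-left  bias=+0
  edge (7, 4)→(8, 2): d=(1,-2) top-left  bias=+0
    (4,2)@(9, 5): e=[4,7,5] → █
    (5,2)@(11, 5): e=[-12,19,9] → ·
    (4,3)@(9, 7): e=[12,-3,7] → ·
  covered (1 px):
    · · · · · ·
    · · · · · ·
    · · · · █ ·
    · · · · · ·
    · · · · · ·
    · · · · · ·
    · · · · · ·
    · · · · · ·
    · · · · · ·
    · · · · · ·
T2:
  2·area = 216  (B↔C swapped to make it positive)
  edge (0, 0)→(12, 0): d=(12,0) top-left  bias=+0
  edge (12, 0)→(10, 18): d=(-2,18) right/bottom  bias=-1
  edge (10, 18)→(0, 0): d=(-10,-18) top-left  bias=+0
    (0,0)@(1, 1): e=[12,196,8] → █
    (1,0)@(3, 1): e=[12,160,44] → █
    (2,0)@(5, 1): e=[12,124,80] → █
    (3,0)@(7, 1): e=[12,88,116] → █
    (4,0)@(9, 1): e=[12,52,152] → █
    (5,0)@(11, 1): e=[12,16,188] → █
    (0,1)@(1, 3): e=[36,192,-12] → ·
    (1,1)@(3, 3): e=[36,156,24] → █
    (1,2)@(3, 5): e=[60,152,4] → █
    (1,3)@(3, 7): e=[84,148,-16] → ·
    (2,3)@(5, 7): e=[84,112,20] → █
    (2,4)@(5, 9): e=[108,108,0] → █  [on edge]
    (5,4)@(11, 9): e=[108,0,108] → ·  [on edge]
  covered (27 px):
    █ █ █ █ █ █
    · █ █ █ █ █
    · █ █ █ █ █
    · · █ █ █ █
    · · █ █ █ ·
    · · · █ █ ·
    · · · · █ ·
    · · · · █ ·
    · · · · · ·
    · · · · · ·

Result: 30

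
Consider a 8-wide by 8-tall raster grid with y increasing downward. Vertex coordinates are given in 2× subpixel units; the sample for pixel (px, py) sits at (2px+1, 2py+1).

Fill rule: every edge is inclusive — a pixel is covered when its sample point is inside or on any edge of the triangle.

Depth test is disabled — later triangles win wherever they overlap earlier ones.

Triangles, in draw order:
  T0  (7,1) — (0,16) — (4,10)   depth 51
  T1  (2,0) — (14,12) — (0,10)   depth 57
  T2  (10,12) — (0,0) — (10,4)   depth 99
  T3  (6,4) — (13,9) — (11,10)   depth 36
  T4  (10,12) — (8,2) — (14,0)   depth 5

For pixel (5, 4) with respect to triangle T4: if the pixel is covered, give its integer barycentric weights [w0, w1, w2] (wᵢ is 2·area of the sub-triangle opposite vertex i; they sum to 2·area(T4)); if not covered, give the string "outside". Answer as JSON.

T0:
  2·area = 18  (B↔C swapped to make it positive)
  edge (7, 1)→(4, 10): d=(-3,9) inclusive
  edge (4, 10)→(0, 16): d=(-4,6) inclusive
  edge (0, 16)→(7, 1): d=(7,-15) inclusive
    (3,0)@(7, 1): e=[0,18,0] → #  [on edge]
    (4,0)@(9, 1): e=[-18,6,30] → ·
    (3,1)@(7, 3): e=[-6,10,14] → ·
    (2,3)@(5, 7): e=[0,6,12] → #  [on edge]
    (3,3)@(7, 7): e=[-18,-6,42] → ·
    (2,4)@(5, 9): e=[-6,-2,26] → ·
    (1,5)@(3, 11): e=[6,2,10] → #
    (2,5)@(5, 11): e=[-12,-10,40] → ·
    (1,6)@(3, 13): e=[0,-6,24] → ·  [on edge]
  covered (3 px):
    · · · # · · · ·
    · · · · · · · ·
    · · · · · · · ·
    · · # · · · · ·
    · · · · · · · ·
    · # · · · · · ·
    · · · · · · · ·
    · · · · · · · ·
T1:
  2·area = 144
  edge (2, 0)→(14, 12): d=(12,12) inclusive
  edge (14, 12)→(0, 10): d=(-14,-2) inclusive
  edge (0, 10)→(2, 0): d=(2,-10) inclusive
    (1,0)@(3, 1): e=[0,132,12] → #  [on edge]
    (2,0)@(5, 1): e=[-24,136,32] → ·
    (1,1)@(3, 3): e=[24,104,16] → #
    (2,1)@(5, 3): e=[0,108,36] → #  [on edge]
    (3,1)@(7, 3): e=[-24,112,56] → ·
    (0,2)@(1, 5): e=[72,72,0] → #  [on edge]
    (3,2)@(7, 5): e=[0,84,60] → #  [on edge]
    (4,2)@(9, 5): e=[-24,88,80] → ·
    (0,3)@(1, 7): e=[96,44,4] → #
    (4,3)@(9, 7): e=[0,60,84] → #  [on edge]
    (5,3)@(11, 7): e=[-24,64,104] → ·
    (0,4)@(1, 9): e=[120,16,8] → #
    (5,4)@(11, 9): e=[0,36,108] → #  [on edge]
    (3,5)@(7, 11): e=[72,0,72] → #  [on edge]
    (6,5)@(13, 11): e=[0,12,132] → #  [on edge]
    (7,6)@(15, 13): e=[0,-12,156] → ·  [on edge]
  covered (22 px):
    · # · · · · · ·
    · # # · · · · ·
    # # # # · · · ·
    # # # # # · · ·
    # # # # # # · ·
    · · · # # # # ·
    · · · · · · · ·
    · · · · · · · ·
T2:
  2·area = 80
  edge (10, 12)→(0, 0): d=(-10,-12) inclusive
  edge (0, 0)→(10, 4): d=(10,4) inclusive
  edge (10, 4)→(10, 12): d=(0,8) inclusive
    (0,0)@(1, 1): e=[2,6,72] → #
    (1,0)@(3, 1): e=[26,-2,56] → ·
    (0,1)@(1, 3): e=[-18,26,72] → ·
    (1,1)@(3, 3): e=[6,18,56] → #
    (2,1)@(5, 3): e=[30,10,40] → #
    (3,1)@(7, 3): e=[54,2,24] → #
    (4,1)@(9, 3): e=[78,-6,8] → ·
    (1,2)@(3, 5): e=[-14,38,56] → ·
    (2,2)@(5, 5): e=[10,30,40] → #
    (4,2)@(9, 5): e=[58,14,8] → #
    (5,2)@(11, 5): e=[82,6,-8] → ·
    (2,3)@(5, 7): e=[-10,50,40] → ·
  covered (10 px):
    # · · · · · · ·
    · # # # · · · ·
    · · # # # · · ·
    · · · # # · · ·
    · · · · # · · ·
    · · · · · · · ·
    · · · · · · · ·
    · · · · · · · ·
T3:
  2·area = 17
  edge (6, 4)→(13, 9): d=(7,5) inclusive
  edge (13, 9)→(11, 10): d=(-2,1) inclusive
  edge (11, 10)→(6, 4): d=(-5,-6) inclusive
    (3,2)@(7, 5): e=[2,14,1] → #
    (4,2)@(9, 5): e=[-8,12,13] → ·
    (3,3)@(7, 7): e=[16,10,-9] → ·
    (4,3)@(9, 7): e=[6,8,3] → #
    (5,3)@(11, 7): e=[-4,6,15] → ·
    (4,4)@(9, 9): e=[20,4,-7] → ·
    (5,4)@(11, 9): e=[10,2,5] → #
    (6,4)@(13, 9): e=[0,0,17] → #  [on edge]
    (7,4)@(15, 9): e=[-10,-2,29] → ·
    (4,5)@(9, 11): e=[34,0,-17] → ·  [on edge]
    (5,5)@(11, 11): e=[24,-2,-5] → ·
    (6,5)@(13, 11): e=[14,-4,7] → ·
    (2,6)@(5, 13): e=[68,0,-51] → ·  [on edge]
    (0,7)@(1, 15): e=[102,0,-85] → ·  [on edge]
  covered (4 px):
    · · · · · · · ·
    · · · · · · · ·
    · · · # · · · ·
    · · · · # · · ·
    · · · · · # # ·
    · · · · · · · ·
    · · · · · · · ·
    · · · · · · · ·
T4:
  2·area = 64
  edge (10, 12)→(8, 2): d=(-2,-10) inclusive
  edge (8, 2)→(14, 0): d=(6,-2) inclusive
  edge (14, 0)→(10, 12): d=(-4,12) inclusive
    (5,0)@(11, 1): e=[32,0,32] → #  [on edge]
    (6,0)@(13, 1): e=[52,4,8] → #
    (7,0)@(15, 1): e=[72,8,-16] → ·
    (2,1)@(5, 3): e=[-32,0,96] → ·  [on edge]
    (4,1)@(9, 3): e=[8,8,48] → #
    (6,1)@(13, 3): e=[48,16,0] → #  [on edge]
    (7,1)@(15, 3): e=[68,20,-24] → ·
    (4,2)@(9, 5): e=[4,20,40] → #
    (6,2)@(13, 5): e=[44,28,-8] → ·
    (4,3)@(9, 7): e=[0,32,32] → #  [on edge]
    (6,3)@(13, 7): e=[40,40,-16] → ·
    (4,4)@(9, 9): e=[-4,44,24] → ·
    (5,4)@(11, 9): e=[16,48,0] → #  [on edge]
    (4,7)@(9, 15): e=[-16,80,0] → ·  [on edge]
  covered (10 px):
    · · · · · # # ·
    · · · · # # # ·
    · · · · # # · ·
    · · · · # # · ·
    · · · · · # · ·
    · · · · · · · ·
    · · · · · · · ·
    · · · · · · · ·

Final: [48,0,16]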